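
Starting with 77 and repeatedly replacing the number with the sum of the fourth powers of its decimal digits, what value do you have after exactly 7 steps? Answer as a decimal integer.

6725

77 → 7⁴ + 7⁴ = 2401 + 2401 = 4802
4802 → 4⁴ + 8⁴ + 0⁴ + 2⁴ = 256 + 4096 + 0 + 16 = 4368
4368 → 4⁴ + 3⁴ + 6⁴ + 8⁴ = 256 + 81 + 1296 + 4096 = 5729
5729 → 5⁴ + 7⁴ + 2⁴ + 9⁴ = 625 + 2401 + 16 + 6561 = 9603
9603 → 9⁴ + 6⁴ + 0⁴ + 3⁴ = 6561 + 1296 + 0 + 81 = 7938
7938 → 7⁴ + 9⁴ + 3⁴ + 8⁴ = 2401 + 6561 + 81 + 4096 = 13139
13139 → 1⁴ + 3⁴ + 1⁴ + 3⁴ + 9⁴ = 1 + 81 + 1 + 81 + 6561 = 6725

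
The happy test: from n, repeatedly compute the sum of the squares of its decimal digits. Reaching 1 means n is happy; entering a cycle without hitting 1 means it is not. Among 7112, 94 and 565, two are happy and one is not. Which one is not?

7112: 7112 → 55 → 50 → 25 → 29 → 85 → 89 → 145 → 42 → 20 → 4 → 16 → 37 → 58 → 89  — repeats 89 (not happy)
94: 94 → 97 → 130 → 10 → 1  — reaches 1 (happy)
565: 565 → 86 → 100 → 1  — reaches 1 (happy)

7112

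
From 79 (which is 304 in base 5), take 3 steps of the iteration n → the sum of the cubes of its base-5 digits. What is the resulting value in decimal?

9

79 = (3,0,4)_5 → 3³ + 0³ + 4³ = 91
91 = (3,3,1)_5 → 3³ + 3³ + 1³ = 55
55 = (2,1,0)_5 → 2³ + 1³ + 0³ = 9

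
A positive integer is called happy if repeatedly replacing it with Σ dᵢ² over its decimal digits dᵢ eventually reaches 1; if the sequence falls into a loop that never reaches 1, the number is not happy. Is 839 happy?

not happy

839 → 8² + 3² + 9² = 154
154 → 1² + 5² + 4² = 42
42 → 4² + 2² = 20
20 → 2² + 0² = 4
4 → 4² = 16
16 → 1² + 6² = 37
37 → 3² + 7² = 58
58 → 5² + 8² = 89
89 → 8² + 9² = 145
145 → 1² + 4² + 5² = 42  — 42 already seen; the sequence cycles without reaching 1.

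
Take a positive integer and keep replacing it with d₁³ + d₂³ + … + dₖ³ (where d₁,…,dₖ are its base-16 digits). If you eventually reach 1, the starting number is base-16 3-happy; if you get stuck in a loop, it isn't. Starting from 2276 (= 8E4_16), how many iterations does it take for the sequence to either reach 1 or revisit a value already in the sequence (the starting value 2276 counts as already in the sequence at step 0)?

2276 = (8,14,4)_16 → 8³ + 14³ + 4³ = 3320
3320 = (12,15,8)_16 → 12³ + 15³ + 8³ = 5615
5615 = (1,5,14,15)_16 → 1³ + 5³ + 14³ + 15³ = 6245
6245 = (1,8,6,5)_16 → 1³ + 8³ + 6³ + 5³ = 854
854 = (3,5,6)_16 → 3³ + 5³ + 6³ = 368
368 = (1,7,0)_16 → 1³ + 7³ + 0³ = 344
344 = (1,5,8)_16 → 1³ + 5³ + 8³ = 638
638 = (2,7,14)_16 → 2³ + 7³ + 14³ = 3095
3095 = (12,1,7)_16 → 12³ + 1³ + 7³ = 2072
2072 = (8,1,8)_16 → 8³ + 1³ + 8³ = 1025
1025 = (4,0,1)_16 → 4³ + 0³ + 1³ = 65
65 = (4,1)_16 → 4³ + 1³ = 65  — 65 repeats.
That took 12 steps.

12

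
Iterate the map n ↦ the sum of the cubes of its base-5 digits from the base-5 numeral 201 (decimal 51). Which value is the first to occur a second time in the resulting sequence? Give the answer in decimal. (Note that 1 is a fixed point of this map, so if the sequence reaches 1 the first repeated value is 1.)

51 = (2,0,1)_5 → 2³ + 0³ + 1³ = 8 + 0 + 1 = 9
9 = (1,4)_5 → 1³ + 4³ = 1 + 64 = 65
65 = (2,3,0)_5 → 2³ + 3³ + 0³ = 8 + 27 + 0 = 35
35 = (1,2,0)_5 → 1³ + 2³ + 0³ = 1 + 8 + 0 = 9  — 9 already appeared earlier.

9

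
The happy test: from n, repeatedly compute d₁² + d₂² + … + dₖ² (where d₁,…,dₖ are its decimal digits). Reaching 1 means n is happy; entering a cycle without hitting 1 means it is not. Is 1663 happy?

happy

1663 → 1² + 6² + 6² + 3² = 82
82 → 8² + 2² = 68
68 → 6² + 8² = 100
100 → 1² + 0² + 0² = 1  — reached 1.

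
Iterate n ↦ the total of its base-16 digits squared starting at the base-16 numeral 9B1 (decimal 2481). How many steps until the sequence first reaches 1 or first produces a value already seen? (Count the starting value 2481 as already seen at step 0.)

2481 = (9,11,1)_16 → 9² + 11² + 1² = 203
203 = (12,11)_16 → 12² + 11² = 265
265 = (1,0,9)_16 → 1² + 0² + 9² = 82
82 = (5,2)_16 → 5² + 2² = 29
29 = (1,13)_16 → 1² + 13² = 170
170 = (10,10)_16 → 10² + 10² = 200
200 = (12,8)_16 → 12² + 8² = 208
208 = (13,0)_16 → 13² + 0² = 169
169 = (10,9)_16 → 10² + 9² = 181
181 = (11,5)_16 → 11² + 5² = 146
146 = (9,2)_16 → 9² + 2² = 85
85 = (5,5)_16 → 5² + 5² = 50
50 = (3,2)_16 → 3² + 2² = 13
13 = (13)_16 → 13² = 169  — 169 repeats.
That took 14 steps.

14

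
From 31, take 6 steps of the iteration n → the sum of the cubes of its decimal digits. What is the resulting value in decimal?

133

31 → 3³ + 1³ = 28
28 → 2³ + 8³ = 520
520 → 5³ + 2³ + 0³ = 133
133 → 1³ + 3³ + 3³ = 55
55 → 5³ + 5³ = 250
250 → 2³ + 5³ + 0³ = 133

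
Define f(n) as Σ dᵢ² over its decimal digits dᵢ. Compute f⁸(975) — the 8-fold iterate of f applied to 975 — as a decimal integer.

89

975 → 9² + 7² + 5² = 155
155 → 1² + 5² + 5² = 51
51 → 5² + 1² = 26
26 → 2² + 6² = 40
40 → 4² + 0² = 16
16 → 1² + 6² = 37
37 → 3² + 7² = 58
58 → 5² + 8² = 89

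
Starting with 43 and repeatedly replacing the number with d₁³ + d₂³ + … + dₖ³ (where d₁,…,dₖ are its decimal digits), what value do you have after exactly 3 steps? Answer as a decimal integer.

370

43 → 4³ + 3³ = 91
91 → 9³ + 1³ = 730
730 → 7³ + 3³ + 0³ = 370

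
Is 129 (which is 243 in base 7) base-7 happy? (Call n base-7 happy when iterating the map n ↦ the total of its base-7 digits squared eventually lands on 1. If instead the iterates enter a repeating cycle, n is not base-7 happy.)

129 = (2,4,3)_7 → 2² + 4² + 3² = 4 + 16 + 9 = 29
29 = (4,1)_7 → 4² + 1² = 16 + 1 = 17
17 = (2,3)_7 → 2² + 3² = 4 + 9 = 13
13 = (1,6)_7 → 1² + 6² = 1 + 36 = 37
37 = (5,2)_7 → 5² + 2² = 25 + 4 = 29  — 29 already seen; the sequence cycles without reaching 1.

not base-7 happy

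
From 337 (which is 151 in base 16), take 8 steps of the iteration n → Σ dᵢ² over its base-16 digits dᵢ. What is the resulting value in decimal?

16

337 = (1,5,1)_16 → 1² + 5² + 1² = 27
27 = (1,11)_16 → 1² + 11² = 122
122 = (7,10)_16 → 7² + 10² = 149
149 = (9,5)_16 → 9² + 5² = 106
106 = (6,10)_16 → 6² + 10² = 136
136 = (8,8)_16 → 8² + 8² = 128
128 = (8,0)_16 → 8² + 0² = 64
64 = (4,0)_16 → 4² + 0² = 16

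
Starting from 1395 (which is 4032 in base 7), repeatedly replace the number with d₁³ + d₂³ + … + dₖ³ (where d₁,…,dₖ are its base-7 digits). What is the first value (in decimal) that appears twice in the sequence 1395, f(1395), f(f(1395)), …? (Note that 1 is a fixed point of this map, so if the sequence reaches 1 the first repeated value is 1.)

9

1395 = (4,0,3,2)_7 → 4³ + 0³ + 3³ + 2³ = 99
99 = (2,0,1)_7 → 2³ + 0³ + 1³ = 9
9 = (1,2)_7 → 1³ + 2³ = 9  — 9 already appeared earlier.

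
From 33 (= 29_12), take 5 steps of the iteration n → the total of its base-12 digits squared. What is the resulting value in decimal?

50

33 = (2,9)_12 → 2² + 9² = 85
85 = (7,1)_12 → 7² + 1² = 50
50 = (4,2)_12 → 4² + 2² = 20
20 = (1,8)_12 → 1² + 8² = 65
65 = (5,5)_12 → 5² + 5² = 50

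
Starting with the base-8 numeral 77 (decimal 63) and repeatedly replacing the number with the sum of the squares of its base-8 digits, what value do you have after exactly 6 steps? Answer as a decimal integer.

63 = (7,7)_8 → 98
98 = (1,4,2)_8 → 21
21 = (2,5)_8 → 29
29 = (3,5)_8 → 34
34 = (4,2)_8 → 20
20 = (2,4)_8 → 20

20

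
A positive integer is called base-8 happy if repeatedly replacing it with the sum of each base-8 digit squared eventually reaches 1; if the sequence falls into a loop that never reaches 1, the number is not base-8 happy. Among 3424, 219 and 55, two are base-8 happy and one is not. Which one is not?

3424: 3424 → 77 → 27 → 18 → 8 → 1  — reaches 1 (base-8 happy)
219: 219 → 27 → 18 → 8 → 1  — reaches 1 (base-8 happy)
55: 55 → 85 → 30 → 45 → 50 → 40 → 25 → 10 → 5 → 25  — repeats 25 (not base-8 happy)

55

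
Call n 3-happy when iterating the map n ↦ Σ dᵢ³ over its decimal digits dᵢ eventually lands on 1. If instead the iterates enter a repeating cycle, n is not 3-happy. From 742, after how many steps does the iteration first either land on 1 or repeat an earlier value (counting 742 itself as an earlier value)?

742 → 415
415 → 190
190 → 730
730 → 370
370 → 370  — 370 repeats.
That took 5 steps.

5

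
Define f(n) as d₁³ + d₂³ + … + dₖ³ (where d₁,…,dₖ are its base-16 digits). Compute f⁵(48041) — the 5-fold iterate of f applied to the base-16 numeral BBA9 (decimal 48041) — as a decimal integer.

48041 = (11,11,10,9)_16 → 11³ + 11³ + 10³ + 9³ = 4391
4391 = (1,1,2,7)_16 → 1³ + 1³ + 2³ + 7³ = 353
353 = (1,6,1)_16 → 1³ + 6³ + 1³ = 218
218 = (13,10)_16 → 13³ + 10³ = 3197
3197 = (12,7,13)_16 → 12³ + 7³ + 13³ = 4268

4268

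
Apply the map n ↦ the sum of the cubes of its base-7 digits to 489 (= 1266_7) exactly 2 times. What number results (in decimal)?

9

489 = (1,2,6,6)_7 → 1³ + 2³ + 6³ + 6³ = 441
441 = (1,2,0,0)_7 → 1³ + 2³ + 0³ + 0³ = 9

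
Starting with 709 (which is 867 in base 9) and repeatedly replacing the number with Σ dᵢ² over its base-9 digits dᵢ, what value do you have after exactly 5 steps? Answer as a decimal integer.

709 = (8,6,7)_9 → 8² + 6² + 7² = 149
149 = (1,7,5)_9 → 1² + 7² + 5² = 75
75 = (8,3)_9 → 8² + 3² = 73
73 = (8,1)_9 → 8² + 1² = 65
65 = (7,2)_9 → 7² + 2² = 53

53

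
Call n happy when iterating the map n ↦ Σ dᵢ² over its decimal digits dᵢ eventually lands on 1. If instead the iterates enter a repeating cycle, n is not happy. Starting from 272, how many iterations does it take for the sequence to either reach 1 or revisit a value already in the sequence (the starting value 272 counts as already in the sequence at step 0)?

272 → 2² + 7² + 2² = 57
57 → 5² + 7² = 74
74 → 7² + 4² = 65
65 → 6² + 5² = 61
61 → 6² + 1² = 37
37 → 3² + 7² = 58
58 → 5² + 8² = 89
89 → 8² + 9² = 145
145 → 1² + 4² + 5² = 42
42 → 4² + 2² = 20
20 → 2² + 0² = 4
4 → 4² = 16
16 → 1² + 6² = 37  — 37 repeats.
That took 13 steps.

13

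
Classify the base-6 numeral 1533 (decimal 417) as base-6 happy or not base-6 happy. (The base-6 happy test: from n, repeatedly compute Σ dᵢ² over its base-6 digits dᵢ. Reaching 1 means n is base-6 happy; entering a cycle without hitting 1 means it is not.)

417 = (1,5,3,3)_6 → 44
44 = (1,1,2)_6 → 6
6 = (1,0)_6 → 1  — reached 1.

base-6 happy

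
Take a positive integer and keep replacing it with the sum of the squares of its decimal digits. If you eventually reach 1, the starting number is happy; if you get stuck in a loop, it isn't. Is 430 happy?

430 → 4² + 3² + 0² = 25
25 → 2² + 5² = 29
29 → 2² + 9² = 85
85 → 8² + 5² = 89
89 → 8² + 9² = 145
145 → 1² + 4² + 5² = 42
42 → 4² + 2² = 20
20 → 2² + 0² = 4
4 → 4² = 16
16 → 1² + 6² = 37
37 → 3² + 7² = 58
58 → 5² + 8² = 89  — 89 already seen; the sequence cycles without reaching 1.

not happy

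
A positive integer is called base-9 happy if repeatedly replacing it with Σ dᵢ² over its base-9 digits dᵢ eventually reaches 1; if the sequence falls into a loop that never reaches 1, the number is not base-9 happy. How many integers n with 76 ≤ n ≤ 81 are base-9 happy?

1

76: 76 → 80 → 128 → 30 → 18 → 4 → 16 → 50 → 50  (repeats 50)
77: 77 → 89 → 65 → 53 → 89  (repeats 89)
78: 78 → 100 → 6 → 36 → 16 → 50 → 50  (repeats 50)
79: 79 → 113 → 35 → 73 → 65 → 53 → 89 → 65  (repeats 65)
80: 80 → 128 → 30 → 18 → 4 → 16 → 50 → 50  (repeats 50)
81: 81 → 1  (reaches 1)
base-9 happy: 81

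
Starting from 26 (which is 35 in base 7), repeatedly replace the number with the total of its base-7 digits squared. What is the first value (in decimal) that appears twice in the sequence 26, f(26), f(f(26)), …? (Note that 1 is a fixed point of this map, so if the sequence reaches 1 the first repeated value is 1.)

10

26 = (3,5)_7 → 3² + 5² = 9 + 25 = 34
34 = (4,6)_7 → 4² + 6² = 16 + 36 = 52
52 = (1,0,3)_7 → 1² + 0² + 3² = 1 + 0 + 9 = 10
10 = (1,3)_7 → 1² + 3² = 1 + 9 = 10  — 10 already appeared earlier.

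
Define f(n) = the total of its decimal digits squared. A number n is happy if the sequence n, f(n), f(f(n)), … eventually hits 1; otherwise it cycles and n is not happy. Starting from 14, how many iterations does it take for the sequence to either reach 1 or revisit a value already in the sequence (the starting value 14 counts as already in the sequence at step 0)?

14

14 → 1² + 4² = 17
17 → 1² + 7² = 50
50 → 5² + 0² = 25
25 → 2² + 5² = 29
29 → 2² + 9² = 85
85 → 8² + 5² = 89
89 → 8² + 9² = 145
145 → 1² + 4² + 5² = 42
42 → 4² + 2² = 20
20 → 2² + 0² = 4
4 → 4² = 16
16 → 1² + 6² = 37
37 → 3² + 7² = 58
58 → 5² + 8² = 89  — 89 repeats.
That took 14 steps.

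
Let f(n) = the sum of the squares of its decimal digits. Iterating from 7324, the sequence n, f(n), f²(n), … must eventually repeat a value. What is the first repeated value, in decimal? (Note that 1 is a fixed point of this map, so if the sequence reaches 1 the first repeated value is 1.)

7324 → 78
78 → 113
113 → 11
11 → 2
2 → 4
4 → 16
16 → 37
37 → 58
58 → 89
89 → 145
145 → 42
42 → 20
20 → 4  — 4 already appeared earlier.

4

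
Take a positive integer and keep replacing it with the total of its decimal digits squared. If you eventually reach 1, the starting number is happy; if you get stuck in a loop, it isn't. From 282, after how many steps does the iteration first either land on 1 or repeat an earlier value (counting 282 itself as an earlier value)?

282 → 72
72 → 53
53 → 34
34 → 25
25 → 29
29 → 85
85 → 89
89 → 145
145 → 42
42 → 20
20 → 4
4 → 16
16 → 37
37 → 58
58 → 89  — 89 repeats.
That took 15 steps.

15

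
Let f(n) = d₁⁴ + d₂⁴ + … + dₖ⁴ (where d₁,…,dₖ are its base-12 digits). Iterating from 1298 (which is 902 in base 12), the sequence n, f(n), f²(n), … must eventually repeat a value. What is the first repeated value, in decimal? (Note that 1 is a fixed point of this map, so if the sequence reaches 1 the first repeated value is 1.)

1298 = (9,0,2)_12 → 6577
6577 = (3,9,8,1)_12 → 10739
10739 = (6,2,6,11)_12 → 17249
17249 = (9,11,9,5)_12 → 28388
28388 = (1,4,5,1,8)_12 → 4979
4979 = (2,10,6,11)_12 → 25953
25953 = (1,3,0,2,9)_12 → 6659
6659 = (3,10,2,11)_12 → 24738
24738 = (1,2,3,9,6)_12 → 7955
7955 = (4,7,2,11)_12 → 17314
17314 = (10,0,2,10)_12 → 20016
20016 = (11,7,0,0)_12 → 17042
17042 = (9,10,4,2)_12 → 16833
16833 = (9,8,10,9)_12 → 27218
27218 = (1,3,9,0,2)_12 → 6659  — 6659 already appeared earlier.

6659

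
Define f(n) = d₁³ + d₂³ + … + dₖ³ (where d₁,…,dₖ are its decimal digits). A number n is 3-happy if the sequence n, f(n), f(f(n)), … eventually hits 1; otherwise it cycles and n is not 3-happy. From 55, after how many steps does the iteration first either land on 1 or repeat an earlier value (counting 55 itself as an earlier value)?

3

55 → 250
250 → 133
133 → 55  — 55 repeats.
That took 3 steps.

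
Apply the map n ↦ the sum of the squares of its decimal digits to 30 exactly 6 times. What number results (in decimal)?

58

30 → 3² + 0² = 9 + 0 = 9
9 → 9² = 81
81 → 8² + 1² = 64 + 1 = 65
65 → 6² + 5² = 36 + 25 = 61
61 → 6² + 1² = 36 + 1 = 37
37 → 3² + 7² = 9 + 49 = 58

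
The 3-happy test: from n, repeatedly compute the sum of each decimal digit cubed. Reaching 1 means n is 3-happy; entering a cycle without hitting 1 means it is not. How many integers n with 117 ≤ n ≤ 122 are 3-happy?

1

117: 117 → 345 → 216 → 225 → 141 → 66 → 432 → 99 → 1458 → 702 → 351 → 153 → 153  — not 3-happy
118: 118 → 514 → 190 → 730 → 370 → 370  — not 3-happy
119: 119 → 731 → 371 → 371  — not 3-happy
120: 120 → 9 → 729 → 1080 → 513 → 153 → 153  — not 3-happy
121: 121 → 10 → 1  — 3-happy
122: 122 → 17 → 344 → 155 → 251 → 134 → 92 → 737 → 713 → 371 → 371  — not 3-happy
3-happy: 121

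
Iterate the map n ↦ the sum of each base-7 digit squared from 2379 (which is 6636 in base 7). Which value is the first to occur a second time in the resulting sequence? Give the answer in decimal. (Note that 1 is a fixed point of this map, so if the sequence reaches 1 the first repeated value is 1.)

2379 = (6,6,3,6)_7 → 6² + 6² + 3² + 6² = 36 + 36 + 9 + 36 = 117
117 = (2,2,5)_7 → 2² + 2² + 5² = 4 + 4 + 25 = 33
33 = (4,5)_7 → 4² + 5² = 16 + 25 = 41
41 = (5,6)_7 → 5² + 6² = 25 + 36 = 61
61 = (1,1,5)_7 → 1² + 1² + 5² = 1 + 1 + 25 = 27
27 = (3,6)_7 → 3² + 6² = 9 + 36 = 45
45 = (6,3)_7 → 6² + 3² = 36 + 9 = 45  — 45 already appeared earlier.

45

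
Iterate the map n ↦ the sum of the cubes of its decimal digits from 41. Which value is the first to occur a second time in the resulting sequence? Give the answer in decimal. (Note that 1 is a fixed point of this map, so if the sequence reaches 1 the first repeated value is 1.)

41 → 4³ + 1³ = 64 + 1 = 65
65 → 6³ + 5³ = 216 + 125 = 341
341 → 3³ + 4³ + 1³ = 27 + 64 + 1 = 92
92 → 9³ + 2³ = 729 + 8 = 737
737 → 7³ + 3³ + 7³ = 343 + 27 + 343 = 713
713 → 7³ + 1³ + 3³ = 343 + 1 + 27 = 371
371 → 3³ + 7³ + 1³ = 27 + 343 + 1 = 371  — 371 already appeared earlier.

371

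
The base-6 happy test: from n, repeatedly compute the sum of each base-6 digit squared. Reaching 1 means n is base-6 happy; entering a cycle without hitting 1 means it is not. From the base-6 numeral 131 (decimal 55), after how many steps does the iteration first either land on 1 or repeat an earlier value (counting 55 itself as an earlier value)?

10

55 = (1,3,1)_6 → 11
11 = (1,5)_6 → 26
26 = (4,2)_6 → 20
20 = (3,2)_6 → 13
13 = (2,1)_6 → 5
5 = (5)_6 → 25
25 = (4,1)_6 → 17
17 = (2,5)_6 → 29
29 = (4,5)_6 → 41
41 = (1,0,5)_6 → 26  — 26 repeats.
That took 10 steps.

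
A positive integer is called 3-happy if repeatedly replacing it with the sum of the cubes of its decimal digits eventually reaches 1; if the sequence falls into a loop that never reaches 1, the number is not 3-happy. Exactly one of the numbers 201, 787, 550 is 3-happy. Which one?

201: 201 → 9 → 729 → 1080 → 513 → 153 → 153  — repeats 153 (not 3-happy)
787: 787 → 1198 → 1243 → 100 → 1  — reaches 1 (3-happy)
550: 550 → 250 → 133 → 55 → 250  — repeats 250 (not 3-happy)

787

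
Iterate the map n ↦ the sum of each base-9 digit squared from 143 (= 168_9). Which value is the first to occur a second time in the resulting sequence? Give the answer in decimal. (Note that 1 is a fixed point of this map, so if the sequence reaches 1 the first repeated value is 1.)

1

143 = (1,6,8)_9 → 1² + 6² + 8² = 101
101 = (1,2,2)_9 → 1² + 2² + 2² = 9
9 = (1,0)_9 → 1² + 0² = 1  — reached the fixed point 1.
1 → 1, so 1 is the first repeated value.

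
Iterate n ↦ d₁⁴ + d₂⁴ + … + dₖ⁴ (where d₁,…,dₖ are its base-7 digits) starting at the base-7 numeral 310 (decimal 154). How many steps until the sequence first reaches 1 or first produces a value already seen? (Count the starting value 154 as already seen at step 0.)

9

154 = (3,1,0)_7 → 3⁴ + 1⁴ + 0⁴ = 81 + 1 + 0 = 82
82 = (1,4,5)_7 → 1⁴ + 4⁴ + 5⁴ = 1 + 256 + 625 = 882
882 = (2,4,0,0)_7 → 2⁴ + 4⁴ + 0⁴ + 0⁴ = 16 + 256 + 0 + 0 = 272
272 = (5,3,6)_7 → 5⁴ + 3⁴ + 6⁴ = 625 + 81 + 1296 = 2002
2002 = (5,5,6,0)_7 → 5⁴ + 5⁴ + 6⁴ + 0⁴ = 625 + 625 + 1296 + 0 = 2546
2546 = (1,0,2,6,5)_7 → 1⁴ + 0⁴ + 2⁴ + 6⁴ + 5⁴ = 1 + 0 + 16 + 1296 + 625 = 1938
1938 = (5,4,3,6)_7 → 5⁴ + 4⁴ + 3⁴ + 6⁴ = 625 + 256 + 81 + 1296 = 2258
2258 = (6,4,0,4)_7 → 6⁴ + 4⁴ + 0⁴ + 4⁴ = 1296 + 256 + 0 + 256 = 1808
1808 = (5,1,6,2)_7 → 5⁴ + 1⁴ + 6⁴ + 2⁴ = 625 + 1 + 1296 + 16 = 1938  — 1938 repeats.
That took 9 steps.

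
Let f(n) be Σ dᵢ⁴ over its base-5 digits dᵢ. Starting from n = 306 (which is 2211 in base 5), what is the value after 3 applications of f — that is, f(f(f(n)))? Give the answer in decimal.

306 = (2,2,1,1)_5 → 2⁴ + 2⁴ + 1⁴ + 1⁴ = 34
34 = (1,1,4)_5 → 1⁴ + 1⁴ + 4⁴ = 258
258 = (2,0,1,3)_5 → 2⁴ + 0⁴ + 1⁴ + 3⁴ = 98

98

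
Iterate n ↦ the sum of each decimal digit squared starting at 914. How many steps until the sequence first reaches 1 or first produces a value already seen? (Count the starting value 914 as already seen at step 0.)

914 → 9² + 1² + 4² = 98
98 → 9² + 8² = 145
145 → 1² + 4² + 5² = 42
42 → 4² + 2² = 20
20 → 2² + 0² = 4
4 → 4² = 16
16 → 1² + 6² = 37
37 → 3² + 7² = 58
58 → 5² + 8² = 89
89 → 8² + 9² = 145  — 145 repeats.
That took 10 steps.

10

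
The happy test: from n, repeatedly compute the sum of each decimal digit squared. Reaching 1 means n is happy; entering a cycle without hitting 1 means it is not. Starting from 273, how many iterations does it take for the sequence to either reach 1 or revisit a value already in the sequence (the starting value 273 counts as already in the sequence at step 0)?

273 → 2² + 7² + 3² = 4 + 49 + 9 = 62
62 → 6² + 2² = 36 + 4 = 40
40 → 4² + 0² = 16 + 0 = 16
16 → 1² + 6² = 1 + 36 = 37
37 → 3² + 7² = 9 + 49 = 58
58 → 5² + 8² = 25 + 64 = 89
89 → 8² + 9² = 64 + 81 = 145
145 → 1² + 4² + 5² = 1 + 16 + 25 = 42
42 → 4² + 2² = 16 + 4 = 20
20 → 2² + 0² = 4 + 0 = 4
4 → 4² = 16  — 16 repeats.
That took 11 steps.

11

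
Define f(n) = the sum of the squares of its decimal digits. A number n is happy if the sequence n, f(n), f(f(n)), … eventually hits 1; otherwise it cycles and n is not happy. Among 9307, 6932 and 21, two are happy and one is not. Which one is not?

21

9307: 9307 → 139 → 91 → 82 → 68 → 100 → 1  — reaches 1 (happy)
6932: 6932 → 130 → 10 → 1  — reaches 1 (happy)
21: 21 → 5 → 25 → 29 → 85 → 89 → 145 → 42 → 20 → 4 → 16 → 37 → 58 → 89  — repeats 89 (not happy)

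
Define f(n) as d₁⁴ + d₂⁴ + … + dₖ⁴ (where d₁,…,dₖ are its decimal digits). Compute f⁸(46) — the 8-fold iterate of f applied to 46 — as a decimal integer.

882

46 → 4⁴ + 6⁴ = 256 + 1296 = 1552
1552 → 1⁴ + 5⁴ + 5⁴ + 2⁴ = 1 + 625 + 625 + 16 = 1267
1267 → 1⁴ + 2⁴ + 6⁴ + 7⁴ = 1 + 16 + 1296 + 2401 = 3714
3714 → 3⁴ + 7⁴ + 1⁴ + 4⁴ = 81 + 2401 + 1 + 256 = 2739
2739 → 2⁴ + 7⁴ + 3⁴ + 9⁴ = 16 + 2401 + 81 + 6561 = 9059
9059 → 9⁴ + 0⁴ + 5⁴ + 9⁴ = 6561 + 0 + 625 + 6561 = 13747
13747 → 1⁴ + 3⁴ + 7⁴ + 4⁴ + 7⁴ = 1 + 81 + 2401 + 256 + 2401 = 5140
5140 → 5⁴ + 1⁴ + 4⁴ + 0⁴ = 625 + 1 + 256 + 0 = 882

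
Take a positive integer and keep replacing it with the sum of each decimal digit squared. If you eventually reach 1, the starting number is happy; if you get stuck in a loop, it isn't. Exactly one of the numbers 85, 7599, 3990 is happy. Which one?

85: 85 → 89 → 145 → 42 → 20 → 4 → 16 → 37 → 58 → 89  — repeats 89 (not happy)
7599: 7599 → 236 → 49 → 97 → 130 → 10 → 1  — reaches 1 (happy)
3990: 3990 → 171 → 51 → 26 → 40 → 16 → 37 → 58 → 89 → 145 → 42 → 20 → 4 → 16  — repeats 16 (not happy)

7599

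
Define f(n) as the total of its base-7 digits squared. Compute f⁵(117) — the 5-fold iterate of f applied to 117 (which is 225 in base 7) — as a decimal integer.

117 = (2,2,5)_7 → 2² + 2² + 5² = 4 + 4 + 25 = 33
33 = (4,5)_7 → 4² + 5² = 16 + 25 = 41
41 = (5,6)_7 → 5² + 6² = 25 + 36 = 61
61 = (1,1,5)_7 → 1² + 1² + 5² = 1 + 1 + 25 = 27
27 = (3,6)_7 → 3² + 6² = 9 + 36 = 45

45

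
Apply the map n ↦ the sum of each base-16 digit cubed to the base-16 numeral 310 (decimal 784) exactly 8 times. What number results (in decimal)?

1456

784 = (3,1,0)_16 → 3³ + 1³ + 0³ = 28
28 = (1,12)_16 → 1³ + 12³ = 1729
1729 = (6,12,1)_16 → 6³ + 12³ + 1³ = 1945
1945 = (7,9,9)_16 → 7³ + 9³ + 9³ = 1801
1801 = (7,0,9)_16 → 7³ + 0³ + 9³ = 1072
1072 = (4,3,0)_16 → 4³ + 3³ + 0³ = 91
91 = (5,11)_16 → 5³ + 11³ = 1456
1456 = (5,11,0)_16 → 5³ + 11³ + 0³ = 1456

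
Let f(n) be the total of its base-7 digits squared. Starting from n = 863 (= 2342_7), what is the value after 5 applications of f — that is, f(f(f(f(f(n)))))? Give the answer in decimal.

863 = (2,3,4,2)_7 → 2² + 3² + 4² + 2² = 33
33 = (4,5)_7 → 4² + 5² = 41
41 = (5,6)_7 → 5² + 6² = 61
61 = (1,1,5)_7 → 1² + 1² + 5² = 27
27 = (3,6)_7 → 3² + 6² = 45

45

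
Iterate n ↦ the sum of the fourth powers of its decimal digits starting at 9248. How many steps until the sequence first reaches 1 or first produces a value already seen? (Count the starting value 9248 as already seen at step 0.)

9

9248 → 9⁴ + 2⁴ + 4⁴ + 8⁴ = 10929
10929 → 1⁴ + 0⁴ + 9⁴ + 2⁴ + 9⁴ = 13139
13139 → 1⁴ + 3⁴ + 1⁴ + 3⁴ + 9⁴ = 6725
6725 → 6⁴ + 7⁴ + 2⁴ + 5⁴ = 4338
4338 → 4⁴ + 3⁴ + 3⁴ + 8⁴ = 4514
4514 → 4⁴ + 5⁴ + 1⁴ + 4⁴ = 1138
1138 → 1⁴ + 1⁴ + 3⁴ + 8⁴ = 4179
4179 → 4⁴ + 1⁴ + 7⁴ + 9⁴ = 9219
9219 → 9⁴ + 2⁴ + 1⁴ + 9⁴ = 13139  — 13139 repeats.
That took 9 steps.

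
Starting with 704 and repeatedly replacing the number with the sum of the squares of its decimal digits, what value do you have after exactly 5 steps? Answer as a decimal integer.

89

704 → 7² + 0² + 4² = 49 + 0 + 16 = 65
65 → 6² + 5² = 36 + 25 = 61
61 → 6² + 1² = 36 + 1 = 37
37 → 3² + 7² = 9 + 49 = 58
58 → 5² + 8² = 25 + 64 = 89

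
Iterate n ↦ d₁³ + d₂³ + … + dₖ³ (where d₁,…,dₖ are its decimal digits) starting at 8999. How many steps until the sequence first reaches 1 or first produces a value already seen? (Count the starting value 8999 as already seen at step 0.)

6

8999 → 8³ + 9³ + 9³ + 9³ = 512 + 729 + 729 + 729 = 2699
2699 → 2³ + 6³ + 9³ + 9³ = 8 + 216 + 729 + 729 = 1682
1682 → 1³ + 6³ + 8³ + 2³ = 1 + 216 + 512 + 8 = 737
737 → 7³ + 3³ + 7³ = 343 + 27 + 343 = 713
713 → 7³ + 1³ + 3³ = 343 + 1 + 27 = 371
371 → 3³ + 7³ + 1³ = 27 + 343 + 1 = 371  — 371 repeats.
That took 6 steps.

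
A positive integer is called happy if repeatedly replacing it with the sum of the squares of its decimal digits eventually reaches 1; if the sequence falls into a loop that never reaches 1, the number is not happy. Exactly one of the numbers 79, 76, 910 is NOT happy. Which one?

79: 79 → 130 → 10 → 1  — reaches 1 (happy)
76: 76 → 85 → 89 → 145 → 42 → 20 → 4 → 16 → 37 → 58 → 89  — repeats 89 (not happy)
910: 910 → 82 → 68 → 100 → 1  — reaches 1 (happy)

76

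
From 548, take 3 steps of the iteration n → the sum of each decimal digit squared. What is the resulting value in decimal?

548 → 5² + 4² + 8² = 25 + 16 + 64 = 105
105 → 1² + 0² + 5² = 1 + 0 + 25 = 26
26 → 2² + 6² = 4 + 36 = 40

40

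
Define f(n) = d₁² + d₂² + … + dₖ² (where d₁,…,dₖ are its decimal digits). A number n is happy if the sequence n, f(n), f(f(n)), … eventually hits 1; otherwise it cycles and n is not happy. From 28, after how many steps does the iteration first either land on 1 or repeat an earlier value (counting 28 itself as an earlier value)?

3

28 → 2² + 8² = 68
68 → 6² + 8² = 100
100 → 1² + 0² + 0² = 1  — reached 1.
That took 3 steps.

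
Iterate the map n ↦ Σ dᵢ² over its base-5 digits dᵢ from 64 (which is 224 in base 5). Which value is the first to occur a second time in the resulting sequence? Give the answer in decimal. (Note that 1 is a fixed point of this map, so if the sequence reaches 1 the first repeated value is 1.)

64 = (2,2,4)_5 → 2² + 2² + 4² = 4 + 4 + 16 = 24
24 = (4,4)_5 → 4² + 4² = 16 + 16 = 32
32 = (1,1,2)_5 → 1² + 1² + 2² = 1 + 1 + 4 = 6
6 = (1,1)_5 → 1² + 1² = 1 + 1 = 2
2 = (2)_5 → 2² = 4
4 = (4)_5 → 4² = 16
16 = (3,1)_5 → 3² + 1² = 9 + 1 = 10
10 = (2,0)_5 → 2² + 0² = 4 + 0 = 4  — 4 already appeared earlier.

4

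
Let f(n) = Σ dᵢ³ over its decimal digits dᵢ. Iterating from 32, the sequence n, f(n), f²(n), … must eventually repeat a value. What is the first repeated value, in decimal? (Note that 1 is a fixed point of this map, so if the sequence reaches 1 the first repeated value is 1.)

32 → 3³ + 2³ = 27 + 8 = 35
35 → 3³ + 5³ = 27 + 125 = 152
152 → 1³ + 5³ + 2³ = 1 + 125 + 8 = 134
134 → 1³ + 3³ + 4³ = 1 + 27 + 64 = 92
92 → 9³ + 2³ = 729 + 8 = 737
737 → 7³ + 3³ + 7³ = 343 + 27 + 343 = 713
713 → 7³ + 1³ + 3³ = 343 + 1 + 27 = 371
371 → 3³ + 7³ + 1³ = 27 + 343 + 1 = 371  — 371 already appeared earlier.

371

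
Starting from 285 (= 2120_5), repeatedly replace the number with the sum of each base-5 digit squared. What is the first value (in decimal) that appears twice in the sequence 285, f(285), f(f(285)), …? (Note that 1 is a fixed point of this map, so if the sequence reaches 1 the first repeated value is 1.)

13

285 = (2,1,2,0)_5 → 2² + 1² + 2² + 0² = 9
9 = (1,4)_5 → 1² + 4² = 17
17 = (3,2)_5 → 3² + 2² = 13
13 = (2,3)_5 → 2² + 3² = 13  — 13 already appeared earlier.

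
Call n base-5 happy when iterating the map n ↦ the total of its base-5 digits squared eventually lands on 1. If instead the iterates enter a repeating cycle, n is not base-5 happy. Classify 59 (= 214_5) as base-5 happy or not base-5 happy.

not base-5 happy

59 = (2,1,4)_5 → 2² + 1² + 4² = 21
21 = (4,1)_5 → 4² + 1² = 17
17 = (3,2)_5 → 3² + 2² = 13
13 = (2,3)_5 → 2² + 3² = 13  — 13 already seen; the sequence cycles without reaching 1.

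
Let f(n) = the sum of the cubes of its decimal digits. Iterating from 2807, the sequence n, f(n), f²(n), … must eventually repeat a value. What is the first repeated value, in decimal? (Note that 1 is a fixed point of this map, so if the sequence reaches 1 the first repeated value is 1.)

371

2807 → 2³ + 8³ + 0³ + 7³ = 863
863 → 8³ + 6³ + 3³ = 755
755 → 7³ + 5³ + 5³ = 593
593 → 5³ + 9³ + 3³ = 881
881 → 8³ + 8³ + 1³ = 1025
1025 → 1³ + 0³ + 2³ + 5³ = 134
134 → 1³ + 3³ + 4³ = 92
92 → 9³ + 2³ = 737
737 → 7³ + 3³ + 7³ = 713
713 → 7³ + 1³ + 3³ = 371
371 → 3³ + 7³ + 1³ = 371  — 371 already appeared earlier.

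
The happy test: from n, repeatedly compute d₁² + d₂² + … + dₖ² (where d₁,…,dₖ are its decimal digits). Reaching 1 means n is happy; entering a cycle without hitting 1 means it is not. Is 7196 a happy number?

7196 → 7² + 1² + 9² + 6² = 49 + 1 + 81 + 36 = 167
167 → 1² + 6² + 7² = 1 + 36 + 49 = 86
86 → 8² + 6² = 64 + 36 = 100
100 → 1² + 0² + 0² = 1 + 0 + 0 = 1  — reached 1.

happy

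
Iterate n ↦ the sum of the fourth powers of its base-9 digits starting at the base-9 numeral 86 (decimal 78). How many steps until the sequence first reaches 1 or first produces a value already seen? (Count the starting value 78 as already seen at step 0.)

13

78 = (8,6)_9 → 8⁴ + 6⁴ = 5392
5392 = (7,3,5,1)_9 → 7⁴ + 3⁴ + 5⁴ + 1⁴ = 3108
3108 = (4,2,3,3)_9 → 4⁴ + 2⁴ + 3⁴ + 3⁴ = 434
434 = (5,3,2)_9 → 5⁴ + 3⁴ + 2⁴ = 722
722 = (8,8,2)_9 → 8⁴ + 8⁴ + 2⁴ = 8208
8208 = (1,2,2,3,0)_9 → 1⁴ + 2⁴ + 2⁴ + 3⁴ + 0⁴ = 114
114 = (1,3,6)_9 → 1⁴ + 3⁴ + 6⁴ = 1378
1378 = (1,8,0,1)_9 → 1⁴ + 8⁴ + 0⁴ + 1⁴ = 4098
4098 = (5,5,5,3)_9 → 5⁴ + 5⁴ + 5⁴ + 3⁴ = 1956
1956 = (2,6,1,3)_9 → 2⁴ + 6⁴ + 1⁴ + 3⁴ = 1394
1394 = (1,8,1,8)_9 → 1⁴ + 8⁴ + 1⁴ + 8⁴ = 8194
8194 = (1,2,2,1,4)_9 → 1⁴ + 2⁴ + 2⁴ + 1⁴ + 4⁴ = 290
290 = (3,5,2)_9 → 3⁴ + 5⁴ + 2⁴ = 722  — 722 repeats.
That took 13 steps.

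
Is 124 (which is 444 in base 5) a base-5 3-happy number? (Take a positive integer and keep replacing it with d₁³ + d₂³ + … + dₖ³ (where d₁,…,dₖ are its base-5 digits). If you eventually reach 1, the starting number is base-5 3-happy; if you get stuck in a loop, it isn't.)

124 = (4,4,4)_5 → 4³ + 4³ + 4³ = 64 + 64 + 64 = 192
192 = (1,2,3,2)_5 → 1³ + 2³ + 3³ + 2³ = 1 + 8 + 27 + 8 = 44
44 = (1,3,4)_5 → 1³ + 3³ + 4³ = 1 + 27 + 64 = 92
92 = (3,3,2)_5 → 3³ + 3³ + 2³ = 27 + 27 + 8 = 62
62 = (2,2,2)_5 → 2³ + 2³ + 2³ = 8 + 8 + 8 = 24
24 = (4,4)_5 → 4³ + 4³ = 64 + 64 = 128
128 = (1,0,0,3)_5 → 1³ + 0³ + 0³ + 3³ = 1 + 0 + 0 + 27 = 28
28 = (1,0,3)_5 → 1³ + 0³ + 3³ = 1 + 0 + 27 = 28  — 28 already seen; the sequence cycles without reaching 1.

not base-5 3-happy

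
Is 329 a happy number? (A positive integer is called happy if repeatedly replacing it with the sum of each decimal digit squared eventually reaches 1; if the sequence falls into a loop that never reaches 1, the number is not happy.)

happy

329 → 3² + 2² + 9² = 9 + 4 + 81 = 94
94 → 9² + 4² = 81 + 16 = 97
97 → 9² + 7² = 81 + 49 = 130
130 → 1² + 3² + 0² = 1 + 9 + 0 = 10
10 → 1² + 0² = 1 + 0 = 1  — reached 1.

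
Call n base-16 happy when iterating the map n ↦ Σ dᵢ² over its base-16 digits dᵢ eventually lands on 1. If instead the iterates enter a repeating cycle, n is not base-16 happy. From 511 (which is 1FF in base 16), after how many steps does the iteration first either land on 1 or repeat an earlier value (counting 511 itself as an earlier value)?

511 = (1,15,15)_16 → 1² + 15² + 15² = 451
451 = (1,12,3)_16 → 1² + 12² + 3² = 154
154 = (9,10)_16 → 9² + 10² = 181
181 = (11,5)_16 → 11² + 5² = 146
146 = (9,2)_16 → 9² + 2² = 85
85 = (5,5)_16 → 5² + 5² = 50
50 = (3,2)_16 → 3² + 2² = 13
13 = (13)_16 → 13² = 169
169 = (10,9)_16 → 10² + 9² = 181  — 181 repeats.
That took 9 steps.

9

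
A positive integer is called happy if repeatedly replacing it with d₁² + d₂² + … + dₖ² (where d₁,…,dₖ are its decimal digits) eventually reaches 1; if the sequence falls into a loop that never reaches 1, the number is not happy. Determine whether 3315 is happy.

3315 → 3² + 3² + 1² + 5² = 44
44 → 4² + 4² = 32
32 → 3² + 2² = 13
13 → 1² + 3² = 10
10 → 1² + 0² = 1  — reached 1.

happy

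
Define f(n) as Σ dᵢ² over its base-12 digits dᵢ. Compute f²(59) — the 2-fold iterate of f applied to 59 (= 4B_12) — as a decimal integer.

146

59 = (4,11)_12 → 4² + 11² = 16 + 121 = 137
137 = (11,5)_12 → 11² + 5² = 121 + 25 = 146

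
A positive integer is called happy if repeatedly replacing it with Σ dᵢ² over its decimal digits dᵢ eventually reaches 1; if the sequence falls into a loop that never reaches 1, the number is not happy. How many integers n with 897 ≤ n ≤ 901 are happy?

897: 897 → 194 → 98 → 145 → 42 → 20 → 4 → 16 → 37 → 58 → 89 → 145  — not happy
898: 898 → 209 → 85 → 89 → 145 → 42 → 20 → 4 → 16 → 37 → 58 → 89  — not happy
899: 899 → 226 → 44 → 32 → 13 → 10 → 1  — happy
900: 900 → 81 → 65 → 61 → 37 → 58 → 89 → 145 → 42 → 20 → 4 → 16 → 37  — not happy
901: 901 → 82 → 68 → 100 → 1  — happy
happy: 899, 901

2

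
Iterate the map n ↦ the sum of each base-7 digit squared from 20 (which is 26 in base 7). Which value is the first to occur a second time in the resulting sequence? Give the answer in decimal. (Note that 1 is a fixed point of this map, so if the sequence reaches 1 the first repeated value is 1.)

20 = (2,6)_7 → 2² + 6² = 4 + 36 = 40
40 = (5,5)_7 → 5² + 5² = 25 + 25 = 50
50 = (1,0,1)_7 → 1² + 0² + 1² = 1 + 0 + 1 = 2
2 = (2)_7 → 2² = 4
4 = (4)_7 → 4² = 16
16 = (2,2)_7 → 2² + 2² = 4 + 4 = 8
8 = (1,1)_7 → 1² + 1² = 1 + 1 = 2  — 2 already appeared earlier.

2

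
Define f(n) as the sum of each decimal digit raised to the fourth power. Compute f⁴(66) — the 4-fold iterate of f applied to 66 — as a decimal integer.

2178

66 → 6⁴ + 6⁴ = 1296 + 1296 = 2592
2592 → 2⁴ + 5⁴ + 9⁴ + 2⁴ = 16 + 625 + 6561 + 16 = 7218
7218 → 7⁴ + 2⁴ + 1⁴ + 8⁴ = 2401 + 16 + 1 + 4096 = 6514
6514 → 6⁴ + 5⁴ + 1⁴ + 4⁴ = 1296 + 625 + 1 + 256 = 2178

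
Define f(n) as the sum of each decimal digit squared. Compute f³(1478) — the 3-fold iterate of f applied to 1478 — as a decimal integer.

1478 → 1² + 4² + 7² + 8² = 130
130 → 1² + 3² + 0² = 10
10 → 1² + 0² = 1

1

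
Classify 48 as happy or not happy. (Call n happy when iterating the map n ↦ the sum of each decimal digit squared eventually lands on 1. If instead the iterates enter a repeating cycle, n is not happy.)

48 → 4² + 8² = 80
80 → 8² + 0² = 64
64 → 6² + 4² = 52
52 → 5² + 2² = 29
29 → 2² + 9² = 85
85 → 8² + 5² = 89
89 → 8² + 9² = 145
145 → 1² + 4² + 5² = 42
42 → 4² + 2² = 20
20 → 2² + 0² = 4
4 → 4² = 16
16 → 1² + 6² = 37
37 → 3² + 7² = 58
58 → 5² + 8² = 89  — 89 already seen; the sequence cycles without reaching 1.

not happy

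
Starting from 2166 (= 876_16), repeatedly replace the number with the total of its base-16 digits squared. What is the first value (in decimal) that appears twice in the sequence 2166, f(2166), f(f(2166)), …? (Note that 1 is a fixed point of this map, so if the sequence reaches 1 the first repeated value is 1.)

2166 = (8,7,6)_16 → 8² + 7² + 6² = 149
149 = (9,5)_16 → 9² + 5² = 106
106 = (6,10)_16 → 6² + 10² = 136
136 = (8,8)_16 → 8² + 8² = 128
128 = (8,0)_16 → 8² + 0² = 64
64 = (4,0)_16 → 4² + 0² = 16
16 = (1,0)_16 → 1² + 0² = 1  — reached the fixed point 1.
1 → 1, so 1 is the first repeated value.

1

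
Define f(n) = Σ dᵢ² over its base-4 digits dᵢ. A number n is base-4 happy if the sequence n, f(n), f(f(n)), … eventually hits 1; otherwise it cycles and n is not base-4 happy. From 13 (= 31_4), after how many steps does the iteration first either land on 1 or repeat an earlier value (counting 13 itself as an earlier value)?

4

13 = (3,1)_4 → 3² + 1² = 10
10 = (2,2)_4 → 2² + 2² = 8
8 = (2,0)_4 → 2² + 0² = 4
4 = (1,0)_4 → 1² + 0² = 1  — reached 1.
That took 4 steps.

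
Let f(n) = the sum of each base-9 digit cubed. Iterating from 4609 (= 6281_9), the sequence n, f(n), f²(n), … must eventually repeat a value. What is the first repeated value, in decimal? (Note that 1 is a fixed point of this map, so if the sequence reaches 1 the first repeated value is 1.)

4609 = (6,2,8,1)_9 → 6³ + 2³ + 8³ + 1³ = 216 + 8 + 512 + 1 = 737
737 = (1,0,0,8)_9 → 1³ + 0³ + 0³ + 8³ = 1 + 0 + 0 + 512 = 513
513 = (6,3,0)_9 → 6³ + 3³ + 0³ = 216 + 27 + 0 = 243
243 = (3,0,0)_9 → 3³ + 0³ + 0³ = 27 + 0 + 0 = 27
27 = (3,0)_9 → 3³ + 0³ = 27 + 0 = 27  — 27 already appeared earlier.

27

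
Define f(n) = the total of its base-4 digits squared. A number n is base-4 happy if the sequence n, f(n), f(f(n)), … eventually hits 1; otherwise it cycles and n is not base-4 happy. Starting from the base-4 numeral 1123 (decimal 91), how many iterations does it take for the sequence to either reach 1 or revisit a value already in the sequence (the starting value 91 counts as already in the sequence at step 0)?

91 = (1,1,2,3)_4 → 1² + 1² + 2² + 3² = 1 + 1 + 4 + 9 = 15
15 = (3,3)_4 → 3² + 3² = 9 + 9 = 18
18 = (1,0,2)_4 → 1² + 0² + 2² = 1 + 0 + 4 = 5
5 = (1,1)_4 → 1² + 1² = 1 + 1 = 2
2 = (2)_4 → 2² = 4
4 = (1,0)_4 → 1² + 0² = 1 + 0 = 1  — reached 1.
That took 6 steps.

6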